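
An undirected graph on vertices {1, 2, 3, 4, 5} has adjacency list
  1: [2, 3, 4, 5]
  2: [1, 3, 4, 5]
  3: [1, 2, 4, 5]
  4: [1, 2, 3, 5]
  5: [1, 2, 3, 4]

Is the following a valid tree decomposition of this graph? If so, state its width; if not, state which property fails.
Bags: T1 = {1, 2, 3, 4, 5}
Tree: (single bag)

Checking the three conditions: (i) the bags cover all of {1, 2, 3, 4, 5}; (ii) for each edge, some bag contains both endpoints; (iii) the bags containing any fixed vertex form a subtree. All hold, so the decomposition is valid with width 5 − 1 = 4.

Yes; width 4.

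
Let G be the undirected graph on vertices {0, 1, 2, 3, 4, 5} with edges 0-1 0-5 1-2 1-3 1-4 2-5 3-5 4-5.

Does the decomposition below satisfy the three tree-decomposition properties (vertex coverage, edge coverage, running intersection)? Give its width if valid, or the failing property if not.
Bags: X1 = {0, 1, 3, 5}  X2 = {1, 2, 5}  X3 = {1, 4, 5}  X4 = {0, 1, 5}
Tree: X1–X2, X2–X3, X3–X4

A tree decomposition must satisfy three properties: every vertex lies in some bag; for every edge, both endpoints lie together in some bag; and for every vertex, the bags containing it form a connected subtree. Here bags containing vertex 0 are not connected in the tree, so the decomposition is invalid.

No — bags containing vertex 0 are not connected in the tree.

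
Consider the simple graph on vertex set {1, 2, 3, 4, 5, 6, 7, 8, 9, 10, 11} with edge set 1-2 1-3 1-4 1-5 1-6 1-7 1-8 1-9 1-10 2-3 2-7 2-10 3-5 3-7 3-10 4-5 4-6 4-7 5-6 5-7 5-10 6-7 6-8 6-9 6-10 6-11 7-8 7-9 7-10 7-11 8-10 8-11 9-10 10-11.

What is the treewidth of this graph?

A width-4 tree decomposition is:
Bags: B1 = {1, 3, 5, 7, 10}  B2 = {1, 5, 6, 7, 10}  B3 = {1, 6, 7, 9, 10}  B4 = {1, 6, 7, 8, 10}  B5 = {1, 4, 5, 6, 7}  B6 = {6, 7, 8, 10, 11}  B7 = {1, 2, 3, 7, 10}
Tree: B1–B2, B2–B3, B2–B4, B2–B5, B4–B6, B1–B7
Every bag has size at most 5, so the width is 5 − 1 = 4 and tw(G) ≤ 4. Conversely, {1, 2, 3, 7, 10} is a clique of size 5, and the vertices of any clique must share a bag in every tree decomposition; so some bag has ≥ 5 vertices and tw(G) ≥ 4. Combining the bounds, tw(G) = 4.

4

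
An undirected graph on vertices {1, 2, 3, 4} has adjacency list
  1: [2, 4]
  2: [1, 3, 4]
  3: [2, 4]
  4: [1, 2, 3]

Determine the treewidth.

A width-2 tree decomposition is:
Bags: B1 = {1, 2, 4}  B2 = {2, 3, 4}
Tree: B1–B2
Each bag holds 3 vertices, so the decomposition has width 2, which upper-bounds the treewidth. For the lower bound, the 3 vertices {1, 2, 4} are pairwise adjacent, and any tree decomposition puts a clique entirely inside one bag — forcing width ≥ 2. The upper and lower bounds meet at 2, so that is the treewidth.

2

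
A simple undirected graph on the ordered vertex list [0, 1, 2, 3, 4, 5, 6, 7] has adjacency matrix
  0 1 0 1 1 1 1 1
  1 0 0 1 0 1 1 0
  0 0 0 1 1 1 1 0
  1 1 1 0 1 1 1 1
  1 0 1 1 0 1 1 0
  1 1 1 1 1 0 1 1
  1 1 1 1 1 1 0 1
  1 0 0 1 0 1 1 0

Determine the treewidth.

4

A width-4 tree decomposition is:
Bags: B1 = {0, 3, 4, 5, 6}  B2 = {0, 3, 5, 6, 7}  B3 = {2, 3, 4, 5, 6}  B4 = {0, 1, 3, 5, 6}
Tree: B1–B2, B1–B3, B1–B4
Every bag has size at most 5, so the width is 5 − 1 = 4 and tw(G) ≤ 4. For the lower bound, the 5 vertices {0, 1, 3, 5, 6} are pairwise adjacent, and any tree decomposition puts a clique entirely inside one bag — forcing width ≥ 4. Combining the bounds, tw(G) = 4.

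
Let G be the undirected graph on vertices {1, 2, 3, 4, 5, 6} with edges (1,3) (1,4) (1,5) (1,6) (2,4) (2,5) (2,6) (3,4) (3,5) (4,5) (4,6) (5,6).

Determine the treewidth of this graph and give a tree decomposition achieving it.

Treewidth 3.
One such decomposition:
Bags: B1 = {2, 4, 5, 6}  B2 = {1, 4, 5, 6}  B3 = {1, 3, 4, 5}
Tree: B1–B2, B2–B3

Every bag has size at most 4, so the width is 4 − 1 = 3 and tw(G) ≤ 3. Conversely, {1, 3, 4, 5} is a clique of size 4, and the vertices of any clique must share a bag in every tree decomposition; so some bag has ≥ 4 vertices and tw(G) ≥ 3. The upper and lower bounds meet at 3, so that is the treewidth.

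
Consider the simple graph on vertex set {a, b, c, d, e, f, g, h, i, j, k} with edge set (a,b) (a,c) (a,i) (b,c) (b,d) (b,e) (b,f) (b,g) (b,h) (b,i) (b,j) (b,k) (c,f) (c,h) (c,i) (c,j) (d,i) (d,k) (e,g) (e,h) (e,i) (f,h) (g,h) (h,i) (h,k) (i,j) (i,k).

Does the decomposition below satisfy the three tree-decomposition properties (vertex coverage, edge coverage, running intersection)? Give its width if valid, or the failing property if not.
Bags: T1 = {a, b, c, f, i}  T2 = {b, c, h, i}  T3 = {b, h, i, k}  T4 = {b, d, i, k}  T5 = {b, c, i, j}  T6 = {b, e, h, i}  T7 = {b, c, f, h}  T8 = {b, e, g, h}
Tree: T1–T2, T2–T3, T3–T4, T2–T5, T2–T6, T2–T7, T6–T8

No — bags containing vertex f are not connected in the tree.

A tree decomposition must satisfy three properties: every vertex lies in some bag; for every edge, both endpoints lie together in some bag; and for every vertex, the bags containing it form a connected subtree. Here bags containing vertex f are not connected in the tree, so the decomposition is invalid.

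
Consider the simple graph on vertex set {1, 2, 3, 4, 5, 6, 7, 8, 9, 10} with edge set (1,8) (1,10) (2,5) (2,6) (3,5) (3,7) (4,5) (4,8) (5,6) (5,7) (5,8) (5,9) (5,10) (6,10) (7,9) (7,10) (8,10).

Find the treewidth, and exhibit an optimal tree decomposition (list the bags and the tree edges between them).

Each bag holds 3 vertices, so the decomposition has width 2, which upper-bounds the treewidth. On the other hand G contains the 3-clique {1, 8, 10}. A clique must lie in a single bag of any decomposition, so no decomposition can have width below 2. Hence tw(G) = 2 exactly.

Treewidth 2.
One optimal decomposition is:
Bags: B1 = {5, 8, 10}  B2 = {1, 8, 10}  B3 = {5, 7, 10}  B4 = {5, 7, 9}  B5 = {3, 5, 7}  B6 = {5, 6, 10}  B7 = {4, 5, 8}  B8 = {2, 5, 6}
Tree: B1–B2, B1–B3, B3–B4, B4–B5, B1–B6, B1–B7, B6–B8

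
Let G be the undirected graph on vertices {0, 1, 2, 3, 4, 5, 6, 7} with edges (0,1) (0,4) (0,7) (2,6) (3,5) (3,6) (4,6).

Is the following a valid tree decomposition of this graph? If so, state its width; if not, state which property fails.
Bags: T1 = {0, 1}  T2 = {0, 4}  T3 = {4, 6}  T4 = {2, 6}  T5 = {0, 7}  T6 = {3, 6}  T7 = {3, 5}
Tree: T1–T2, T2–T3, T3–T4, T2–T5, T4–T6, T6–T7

Yes; width 1.

Checking the three conditions: (i) the bags cover all of {0, 1, 2, 3, 4, 5, 6, 7}; (ii) for each edge, some bag contains both endpoints; (iii) the bags containing any fixed vertex form a subtree. All hold, so the decomposition is valid with width 2 − 1 = 1.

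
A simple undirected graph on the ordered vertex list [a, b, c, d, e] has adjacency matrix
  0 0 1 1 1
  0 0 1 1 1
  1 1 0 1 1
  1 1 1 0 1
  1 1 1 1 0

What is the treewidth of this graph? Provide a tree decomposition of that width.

The largest bag has 4 vertices, giving width 3; this decomposition certifies tw(G) ≤ 3. For the lower bound, the 4 vertices {a, c, d, e} are pairwise adjacent, and any tree decomposition puts a clique entirely inside one bag — forcing width ≥ 3. Therefore the treewidth is 3.

Treewidth 3.
Bags: B1 = {a, c, d, e}  B2 = {b, c, d, e}
Tree: B1–B2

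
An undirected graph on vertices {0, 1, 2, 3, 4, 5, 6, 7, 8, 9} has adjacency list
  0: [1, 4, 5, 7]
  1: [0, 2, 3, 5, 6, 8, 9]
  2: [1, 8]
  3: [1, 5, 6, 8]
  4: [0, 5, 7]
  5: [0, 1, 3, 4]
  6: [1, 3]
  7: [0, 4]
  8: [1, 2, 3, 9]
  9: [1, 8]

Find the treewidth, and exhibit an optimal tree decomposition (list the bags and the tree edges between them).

Every bag has size at most 3, so the width is 3 − 1 = 2 and tw(G) ≤ 2. Conversely, {0, 1, 5} is a clique of size 3, and the vertices of any clique must share a bag in every tree decomposition; so some bag has ≥ 3 vertices and tw(G) ≥ 2. Hence tw(G) = 2 exactly.

Treewidth 2.
Bags: B1 = {1, 3, 6}  B2 = {1, 3, 5}  B3 = {1, 3, 8}  B4 = {0, 1, 5}  B5 = {1, 2, 8}  B6 = {1, 8, 9}  B7 = {0, 4, 5}  B8 = {0, 4, 7}
Tree: B1–B2, B1–B3, B2–B4, B3–B5, B3–B6, B4–B7, B7–B8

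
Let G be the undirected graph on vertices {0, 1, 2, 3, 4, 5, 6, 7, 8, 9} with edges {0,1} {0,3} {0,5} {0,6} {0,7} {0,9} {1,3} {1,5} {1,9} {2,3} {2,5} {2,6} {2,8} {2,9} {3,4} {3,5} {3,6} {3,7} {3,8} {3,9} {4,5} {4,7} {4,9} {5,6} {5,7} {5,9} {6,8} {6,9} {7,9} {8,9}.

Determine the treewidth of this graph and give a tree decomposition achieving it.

Each bag holds 5 vertices, so the decomposition has width 4, which upper-bounds the treewidth. Conversely, {2, 3, 6, 8, 9} is a clique of size 5, and the vertices of any clique must share a bag in every tree decomposition; so some bag has ≥ 5 vertices and tw(G) ≥ 4. Therefore the treewidth is 4.

Treewidth 4.
One optimal decomposition is:
Bags: B1 = {0, 3, 5, 6, 9}  B2 = {2, 3, 5, 6, 9}  B3 = {0, 1, 3, 5, 9}  B4 = {0, 3, 5, 7, 9}  B5 = {2, 3, 6, 8, 9}  B6 = {3, 4, 5, 7, 9}
Tree: B1–B2, B1–B3, B3–B4, B2–B5, B4–B6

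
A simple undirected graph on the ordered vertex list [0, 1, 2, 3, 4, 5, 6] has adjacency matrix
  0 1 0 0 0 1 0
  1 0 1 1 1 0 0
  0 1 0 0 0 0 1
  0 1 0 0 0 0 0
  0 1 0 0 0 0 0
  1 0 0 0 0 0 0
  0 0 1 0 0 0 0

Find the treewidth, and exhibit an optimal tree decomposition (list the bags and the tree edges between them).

Treewidth 1.
Bags: B1 = {1, 2}  B2 = {0, 1}  B3 = {2, 6}  B4 = {0, 5}  B5 = {1, 3}  B6 = {1, 4}
Tree: B1–B2, B1–B3, B2–B4, B1–B5, B1–B6

The largest bag has 2 vertices, giving width 1; this decomposition certifies tw(G) ≤ 1. Since G has at least one edge (e.g. 1–2), it is not an edgeless graph, so tw(G) ≥ 1. Combining the bounds, tw(G) = 1.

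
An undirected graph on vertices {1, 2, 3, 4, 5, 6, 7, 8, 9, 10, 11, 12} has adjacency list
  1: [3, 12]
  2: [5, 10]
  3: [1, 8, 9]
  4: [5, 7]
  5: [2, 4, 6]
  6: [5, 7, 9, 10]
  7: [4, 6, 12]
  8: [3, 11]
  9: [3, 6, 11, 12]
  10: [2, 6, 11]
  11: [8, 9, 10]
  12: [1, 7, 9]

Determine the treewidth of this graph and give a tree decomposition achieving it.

Every bag has size at most 4, so the width is 4 − 1 = 3 and tw(G) ≤ 3. For the lower bound: the 4 vertex sets {1,3,8}, {12}, {9}, {6,7,10,11} are disjoint, each induces a connected subgraph, and every pair is joined by at least one edge of G. Contracting each set to a single vertex therefore yields K_{4} as a minor, and since treewidth is minor-monotone, tw(G) ≥ tw(K_{4}) = 3. Hence tw(G) = 3 exactly.

Treewidth 3.
Bags: B1 = {1, 3, 8, 12}  B2 = {3, 8, 9, 12}  B3 = {8, 9, 11, 12}  B4 = {7, 9, 11, 12}  B5 = {6, 7, 9, 11}  B6 = {6, 7, 10, 11}  B7 = {4, 6, 7, 10}  B8 = {4, 5, 6, 10}  B9 = {2, 4, 5, 10}
Tree: B1–B2, B2–B3, B3–B4, B4–B5, B5–B6, B6–B7, B7–B8, B8–B9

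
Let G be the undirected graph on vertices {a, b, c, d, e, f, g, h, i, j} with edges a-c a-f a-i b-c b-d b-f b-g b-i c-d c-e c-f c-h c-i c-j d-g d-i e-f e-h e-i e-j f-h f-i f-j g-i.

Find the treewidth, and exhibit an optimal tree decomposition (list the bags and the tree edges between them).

Treewidth 3.
One such decomposition:
Bags: B1 = {c, e, f, j}  B2 = {c, e, f, i}  B3 = {c, e, f, h}  B4 = {b, c, f, i}  B5 = {b, c, d, i}  B6 = {b, d, g, i}  B7 = {a, c, f, i}
Tree: B1–B2, B2–B3, B2–B4, B4–B5, B5–B6, B2–B7

Every bag has size at most 4, so the width is 4 − 1 = 3 and tw(G) ≤ 3. Conversely, {b, d, g, i} is a clique of size 4, and the vertices of any clique must share a bag in every tree decomposition; so some bag has ≥ 4 vertices and tw(G) ≥ 3. Combining the bounds, tw(G) = 3.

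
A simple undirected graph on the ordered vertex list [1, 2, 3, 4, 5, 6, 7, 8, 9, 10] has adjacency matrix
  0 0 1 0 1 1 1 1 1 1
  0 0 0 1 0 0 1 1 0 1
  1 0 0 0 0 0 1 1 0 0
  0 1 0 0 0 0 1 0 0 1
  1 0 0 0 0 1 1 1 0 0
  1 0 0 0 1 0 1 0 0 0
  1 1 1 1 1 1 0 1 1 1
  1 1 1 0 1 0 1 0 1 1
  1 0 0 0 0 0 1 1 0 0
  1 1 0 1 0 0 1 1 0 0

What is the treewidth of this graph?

3

A width-3 tree decomposition is:
Bags: B1 = {1, 7, 8, 9}  B2 = {1, 5, 7, 8}  B3 = {1, 7, 8, 10}  B4 = {2, 7, 8, 10}  B5 = {1, 3, 7, 8}  B6 = {2, 4, 7, 10}  B7 = {1, 5, 6, 7}
Tree: B1–B2, B2–B3, B3–B4, B3–B5, B4–B6, B2–B7
Each bag holds 4 vertices, so the decomposition has width 3, which upper-bounds the treewidth. For the lower bound, the 4 vertices {1, 7, 8, 9} are pairwise adjacent, and any tree decomposition puts a clique entirely inside one bag — forcing width ≥ 3. Hence tw(G) = 3 exactly.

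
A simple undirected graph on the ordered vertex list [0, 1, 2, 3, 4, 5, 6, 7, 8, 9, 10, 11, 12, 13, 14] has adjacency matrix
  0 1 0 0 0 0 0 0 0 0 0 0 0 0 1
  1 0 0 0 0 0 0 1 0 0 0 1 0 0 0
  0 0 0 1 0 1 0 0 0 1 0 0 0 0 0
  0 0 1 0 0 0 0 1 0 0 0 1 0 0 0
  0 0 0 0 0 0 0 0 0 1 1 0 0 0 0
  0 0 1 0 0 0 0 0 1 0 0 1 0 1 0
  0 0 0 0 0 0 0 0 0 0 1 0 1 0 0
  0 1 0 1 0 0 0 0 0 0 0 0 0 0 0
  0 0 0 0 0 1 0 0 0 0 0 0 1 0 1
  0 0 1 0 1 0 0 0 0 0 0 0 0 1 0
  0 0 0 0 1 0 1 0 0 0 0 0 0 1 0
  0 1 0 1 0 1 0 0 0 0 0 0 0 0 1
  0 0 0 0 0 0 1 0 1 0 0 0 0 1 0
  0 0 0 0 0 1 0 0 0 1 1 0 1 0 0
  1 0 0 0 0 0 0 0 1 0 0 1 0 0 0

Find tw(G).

A width-3 tree decomposition is:
Bags: B1 = {0, 1, 7, 14}  B2 = {1, 7, 11, 14}  B3 = {3, 7, 11, 14}  B4 = {3, 8, 11, 14}  B5 = {3, 5, 8, 11}  B6 = {2, 3, 5, 8}  B7 = {2, 5, 8, 12}  B8 = {2, 5, 12, 13}  B9 = {2, 9, 12, 13}  B10 = {6, 9, 12, 13}  B11 = {6, 9, 10, 13}  B12 = {4, 6, 9, 10}
Tree: B1–B2, B2–B3, B3–B4, B4–B5, B5–B6, B6–B7, B7–B8, B8–B9, B9–B10, B10–B11, B11–B12
Every bag has size at most 4, so the width is 4 − 1 = 3 and tw(G) ≤ 3. For the lower bound: the 4 vertex sets {0,1,7}, {14}, {11}, {2,3,5,8} are disjoint, each induces a connected subgraph, and every pair is joined by at least one edge of G. Contracting each set to a single vertex therefore yields K_{4} as a minor, and since treewidth is minor-monotone, tw(G) ≥ tw(K_{4}) = 3. Therefore the treewidth is 3.

3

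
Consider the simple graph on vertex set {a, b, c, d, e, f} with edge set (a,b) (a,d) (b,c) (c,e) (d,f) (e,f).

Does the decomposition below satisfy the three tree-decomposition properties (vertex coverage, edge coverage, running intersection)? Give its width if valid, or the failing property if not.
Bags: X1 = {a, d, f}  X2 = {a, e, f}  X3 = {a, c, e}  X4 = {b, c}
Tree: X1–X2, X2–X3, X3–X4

A tree decomposition must satisfy three properties: every vertex lies in some bag; for every edge, both endpoints lie together in some bag; and for every vertex, the bags containing it form a connected subtree. Here edge (a,b) lies in no bag, so the decomposition is invalid.

No — edge (a,b) lies in no bag.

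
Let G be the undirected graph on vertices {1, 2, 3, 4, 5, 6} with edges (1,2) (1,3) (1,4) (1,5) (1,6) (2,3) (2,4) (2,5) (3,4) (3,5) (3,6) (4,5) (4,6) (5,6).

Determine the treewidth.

4

A width-4 tree decomposition is:
Bags: B1 = {1, 3, 4, 5, 6}  B2 = {1, 2, 3, 4, 5}
Tree: B1–B2
Each bag holds 5 vertices, so the decomposition has width 4, which upper-bounds the treewidth. For the lower bound, the 5 vertices {1, 2, 3, 4, 5} are pairwise adjacent, and any tree decomposition puts a clique entirely inside one bag — forcing width ≥ 4. Therefore the treewidth is 4.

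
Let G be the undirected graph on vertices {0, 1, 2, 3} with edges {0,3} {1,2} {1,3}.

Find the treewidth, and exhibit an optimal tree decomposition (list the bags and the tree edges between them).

The largest bag has 2 vertices, giving width 1; this decomposition certifies tw(G) ≤ 1. Since G has at least one edge (e.g. 2–1), it is not an edgeless graph, so tw(G) ≥ 1. The upper and lower bounds meet at 1, so that is the treewidth.

Treewidth 1.
One optimal decomposition is:
Bags: B1 = {1, 2}  B2 = {1, 3}  B3 = {0, 3}
Tree: B1–B2, B2–B3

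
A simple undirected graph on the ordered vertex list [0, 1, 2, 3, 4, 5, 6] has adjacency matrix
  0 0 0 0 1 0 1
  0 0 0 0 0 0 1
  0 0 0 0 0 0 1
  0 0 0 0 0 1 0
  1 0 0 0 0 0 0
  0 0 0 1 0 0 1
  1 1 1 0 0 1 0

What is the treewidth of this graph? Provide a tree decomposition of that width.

The largest bag has 2 vertices, giving width 1; this decomposition certifies tw(G) ≤ 1. Any graph with an edge has treewidth ≥ 1, and G has the edge 2–6. Combining the bounds, tw(G) = 1.

Treewidth 1.
Bags: B1 = {2, 6}  B2 = {0, 6}  B3 = {5, 6}  B4 = {3, 5}  B5 = {1, 6}  B6 = {0, 4}
Tree: B1–B2, B1–B3, B3–B4, B3–B5, B2–B6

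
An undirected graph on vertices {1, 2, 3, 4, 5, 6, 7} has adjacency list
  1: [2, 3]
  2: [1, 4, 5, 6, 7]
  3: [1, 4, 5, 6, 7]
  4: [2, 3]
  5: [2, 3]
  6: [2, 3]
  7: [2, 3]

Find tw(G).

2

A width-2 tree decomposition is:
Bags: B1 = {2, 3, 7}  B2 = {1, 2, 3}  B3 = {2, 3, 5}  B4 = {2, 3, 4}  B5 = {2, 3, 6}
Tree: B1–B2, B2–B3, B3–B4, B4–B5
Every bag has size at most 3, so the width is 3 − 1 = 2 and tw(G) ≤ 2. For the lower bound, G contains the cycle 3–7–2–1–3, so G is not a forest; only forests have treewidth ≤ 1, hence tw(G) ≥ 2. Hence tw(G) = 2 exactly.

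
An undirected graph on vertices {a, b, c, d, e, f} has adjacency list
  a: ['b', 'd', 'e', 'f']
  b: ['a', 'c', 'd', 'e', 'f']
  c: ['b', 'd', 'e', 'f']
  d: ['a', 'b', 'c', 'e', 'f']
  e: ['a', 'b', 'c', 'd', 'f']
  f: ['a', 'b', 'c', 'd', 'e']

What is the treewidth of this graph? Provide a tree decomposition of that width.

The largest bag has 5 vertices, giving width 4; this decomposition certifies tw(G) ≤ 4. For the lower bound, the 5 vertices {b, c, d, e, f} are pairwise adjacent, and any tree decomposition puts a clique entirely inside one bag — forcing width ≥ 4. The upper and lower bounds meet at 4, so that is the treewidth.

Treewidth 4.
Bags: B1 = {b, c, d, e, f}  B2 = {a, b, d, e, f}
Tree: B1–B2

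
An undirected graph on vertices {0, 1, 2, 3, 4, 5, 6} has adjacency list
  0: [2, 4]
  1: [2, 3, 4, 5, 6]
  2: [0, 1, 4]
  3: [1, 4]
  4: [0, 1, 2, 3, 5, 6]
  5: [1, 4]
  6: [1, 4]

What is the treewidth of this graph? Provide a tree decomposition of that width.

Every bag has size at most 3, so the width is 3 − 1 = 2 and tw(G) ≤ 2. On the other hand G contains the 3-clique {0, 2, 4}. A clique must lie in a single bag of any decomposition, so no decomposition can have width below 2. Therefore the treewidth is 2.

Treewidth 2.
One such decomposition:
Bags: B1 = {1, 2, 4}  B2 = {1, 4, 5}  B3 = {1, 4, 6}  B4 = {1, 3, 4}  B5 = {0, 2, 4}
Tree: B1–B2, B1–B3, B2–B4, B1–B5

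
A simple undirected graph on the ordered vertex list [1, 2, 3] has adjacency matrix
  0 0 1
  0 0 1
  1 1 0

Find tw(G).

1

A width-1 tree decomposition is:
Bags: B1 = {1, 3}  B2 = {2, 3}
Tree: B1–B2
Every bag has size at most 2, so the width is 2 − 1 = 1 and tw(G) ≤ 1. Since G has at least one edge (e.g. 3–1), it is not an edgeless graph, so tw(G) ≥ 1. The upper and lower bounds meet at 1, so that is the treewidth.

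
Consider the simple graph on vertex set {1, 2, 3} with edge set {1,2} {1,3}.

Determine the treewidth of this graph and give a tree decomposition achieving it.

Treewidth 1.
Bags: B1 = {1, 2}  B2 = {1, 3}
Tree: B1–B2

Every bag has size at most 2, so the width is 2 − 1 = 1 and tw(G) ≤ 1. G has an edge, so its treewidth is at least 1. Hence tw(G) = 1 exactly.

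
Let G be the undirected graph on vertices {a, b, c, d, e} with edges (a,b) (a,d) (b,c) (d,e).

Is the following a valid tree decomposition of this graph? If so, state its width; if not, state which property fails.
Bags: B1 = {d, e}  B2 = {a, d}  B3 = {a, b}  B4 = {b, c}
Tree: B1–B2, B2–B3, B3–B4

Yes; width 1.

Checking the three conditions: (i) the bags cover all of {a, b, c, d, e}; (ii) for each edge, some bag contains both endpoints; (iii) the bags containing any fixed vertex form a subtree. All hold, so the decomposition is valid with width 2 − 1 = 1.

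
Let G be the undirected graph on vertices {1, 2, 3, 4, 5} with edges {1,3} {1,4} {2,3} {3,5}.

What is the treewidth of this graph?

1

A width-1 tree decomposition is:
Bags: B1 = {3, 5}  B2 = {1, 3}  B3 = {1, 4}  B4 = {2, 3}
Tree: B1–B2, B2–B3, B1–B4
Every bag has size at most 2, so the width is 2 − 1 = 1 and tw(G) ≤ 1. G has an edge, so its treewidth is at least 1. Hence tw(G) = 1 exactly.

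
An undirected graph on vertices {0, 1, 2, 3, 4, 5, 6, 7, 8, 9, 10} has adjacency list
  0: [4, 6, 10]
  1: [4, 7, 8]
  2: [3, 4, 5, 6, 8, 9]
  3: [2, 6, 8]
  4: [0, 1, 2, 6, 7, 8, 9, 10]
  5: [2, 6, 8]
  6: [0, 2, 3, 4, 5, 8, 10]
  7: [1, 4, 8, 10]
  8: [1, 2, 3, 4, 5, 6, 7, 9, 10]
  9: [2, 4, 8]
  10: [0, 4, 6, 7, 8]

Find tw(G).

A width-3 tree decomposition is:
Bags: B1 = {2, 4, 6, 8}  B2 = {2, 4, 8, 9}  B3 = {4, 6, 8, 10}  B4 = {0, 4, 6, 10}  B5 = {2, 5, 6, 8}  B6 = {2, 3, 6, 8}  B7 = {4, 7, 8, 10}  B8 = {1, 4, 7, 8}
Tree: B1–B2, B1–B3, B3–B4, B1–B5, B1–B6, B3–B7, B7–B8
Each bag holds 4 vertices, so the decomposition has width 3, which upper-bounds the treewidth. On the other hand G contains the 4-clique {0, 4, 6, 10}. A clique must lie in a single bag of any decomposition, so no decomposition can have width below 3. Combining the bounds, tw(G) = 3.

3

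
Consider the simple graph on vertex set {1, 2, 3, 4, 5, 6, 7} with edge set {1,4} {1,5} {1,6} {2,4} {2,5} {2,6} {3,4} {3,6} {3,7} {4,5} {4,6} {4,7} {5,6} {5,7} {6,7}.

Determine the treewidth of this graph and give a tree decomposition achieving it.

Each bag holds 4 vertices, so the decomposition has width 3, which upper-bounds the treewidth. On the other hand G contains the 4-clique {3, 4, 6, 7}. A clique must lie in a single bag of any decomposition, so no decomposition can have width below 3. Combining the bounds, tw(G) = 3.

Treewidth 3.
One such decomposition:
Bags: B1 = {2, 4, 5, 6}  B2 = {4, 5, 6, 7}  B3 = {1, 4, 5, 6}  B4 = {3, 4, 6, 7}
Tree: B1–B2, B2–B3, B2–B4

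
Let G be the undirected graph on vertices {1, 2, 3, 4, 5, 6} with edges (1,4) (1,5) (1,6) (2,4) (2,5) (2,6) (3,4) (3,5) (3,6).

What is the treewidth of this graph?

A width-3 tree decomposition is:
Bags: B1 = {3, 4, 5, 6}  B2 = {2, 4, 5, 6}  B3 = {1, 4, 5, 6}
Tree: B1–B2, B2–B3
The largest bag has 4 vertices, giving width 3; this decomposition certifies tw(G) ≤ 3. For the lower bound: the 4 vertex sets {3,6}, {2,4}, {5}, {1} are disjoint, each induces a connected subgraph, and every pair is joined by at least one edge of G. Contracting each set to a single vertex therefore yields K_{4} as a minor, and since treewidth is minor-monotone, tw(G) ≥ tw(K_{4}) = 3. Therefore the treewidth is 3.

3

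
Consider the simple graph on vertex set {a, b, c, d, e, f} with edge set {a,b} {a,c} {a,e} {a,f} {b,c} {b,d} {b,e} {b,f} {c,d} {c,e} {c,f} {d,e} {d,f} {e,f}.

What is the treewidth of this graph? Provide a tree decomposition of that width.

Treewidth 4.
One optimal decomposition is:
Bags: B1 = {a, b, c, e, f}  B2 = {b, c, d, e, f}
Tree: B1–B2

The largest bag has 5 vertices, giving width 4; this decomposition certifies tw(G) ≤ 4. On the other hand G contains the 5-clique {b, c, d, e, f}. A clique must lie in a single bag of any decomposition, so no decomposition can have width below 4. Combining the bounds, tw(G) = 4.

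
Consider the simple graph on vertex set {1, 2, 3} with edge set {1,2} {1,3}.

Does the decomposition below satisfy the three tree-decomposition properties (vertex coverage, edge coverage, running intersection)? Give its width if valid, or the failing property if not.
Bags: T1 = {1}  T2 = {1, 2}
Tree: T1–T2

No — vertex 3 appears in no bag.

A tree decomposition must satisfy three properties: every vertex lies in some bag; for every edge, both endpoints lie together in some bag; and for every vertex, the bags containing it form a connected subtree. Here vertex 3 appears in no bag, so the decomposition is invalid.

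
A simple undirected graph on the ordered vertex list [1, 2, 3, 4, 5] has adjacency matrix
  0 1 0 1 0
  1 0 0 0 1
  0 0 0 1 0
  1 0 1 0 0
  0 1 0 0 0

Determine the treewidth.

A width-1 tree decomposition is:
Bags: B1 = {2, 5}  B2 = {1, 2}  B3 = {1, 4}  B4 = {3, 4}
Tree: B1–B2, B2–B3, B3–B4
Each bag holds 2 vertices, so the decomposition has width 1, which upper-bounds the treewidth. G has an edge, so its treewidth is at least 1. Combining the bounds, tw(G) = 1.

1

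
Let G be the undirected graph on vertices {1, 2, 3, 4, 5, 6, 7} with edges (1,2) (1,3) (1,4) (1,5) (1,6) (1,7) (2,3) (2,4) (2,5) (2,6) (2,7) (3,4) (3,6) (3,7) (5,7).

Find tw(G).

A width-3 tree decomposition is:
Bags: B1 = {1, 2, 3, 4}  B2 = {1, 2, 3, 6}  B3 = {1, 2, 3, 7}  B4 = {1, 2, 5, 7}
Tree: B1–B2, B1–B3, B3–B4
The largest bag has 4 vertices, giving width 3; this decomposition certifies tw(G) ≤ 3. On the other hand G contains the 4-clique {1, 2, 3, 4}. A clique must lie in a single bag of any decomposition, so no decomposition can have width below 3. The upper and lower bounds meet at 3, so that is the treewidth.

3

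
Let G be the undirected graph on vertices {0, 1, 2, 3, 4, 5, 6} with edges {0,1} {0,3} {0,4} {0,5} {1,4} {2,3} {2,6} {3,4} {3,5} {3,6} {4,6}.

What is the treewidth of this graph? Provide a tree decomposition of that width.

Treewidth 2.
One such decomposition:
Bags: B1 = {0, 3, 5}  B2 = {0, 3, 4}  B3 = {3, 4, 6}  B4 = {0, 1, 4}  B5 = {2, 3, 6}
Tree: B1–B2, B2–B3, B2–B4, B3–B5

Every bag has size at most 3, so the width is 3 − 1 = 2 and tw(G) ≤ 2. For the lower bound, the 3 vertices {0, 1, 4} are pairwise adjacent, and any tree decomposition puts a clique entirely inside one bag — forcing width ≥ 2. Hence tw(G) = 2 exactly.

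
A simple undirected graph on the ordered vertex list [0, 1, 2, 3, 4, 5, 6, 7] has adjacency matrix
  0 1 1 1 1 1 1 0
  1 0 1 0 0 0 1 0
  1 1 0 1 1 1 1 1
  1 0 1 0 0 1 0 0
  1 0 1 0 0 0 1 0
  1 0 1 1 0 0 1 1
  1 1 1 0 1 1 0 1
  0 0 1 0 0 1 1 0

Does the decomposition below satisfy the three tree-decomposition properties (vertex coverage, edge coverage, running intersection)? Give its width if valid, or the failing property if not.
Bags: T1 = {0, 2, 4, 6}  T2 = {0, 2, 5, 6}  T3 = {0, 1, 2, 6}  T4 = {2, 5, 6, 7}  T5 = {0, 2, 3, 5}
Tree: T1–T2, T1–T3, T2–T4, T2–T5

Yes; width 3.

Every vertex of G appears in some bag (union = {0, 1, 2, 3, 4, 5, 6, 7}); every edge is covered by a bag; and for each vertex v the set of bags containing v is connected in the bag tree. The decomposition is therefore valid. The largest bag has 4 vertices, so the width is 3.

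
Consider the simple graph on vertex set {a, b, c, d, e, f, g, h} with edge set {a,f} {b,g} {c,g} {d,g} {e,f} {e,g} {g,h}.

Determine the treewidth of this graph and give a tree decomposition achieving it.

Each bag holds 2 vertices, so the decomposition has width 1, which upper-bounds the treewidth. G has an edge, so its treewidth is at least 1. Hence tw(G) = 1 exactly.

Treewidth 1.
Bags: B1 = {e, f}  B2 = {e, g}  B3 = {b, g}  B4 = {a, f}  B5 = {c, g}  B6 = {d, g}  B7 = {g, h}
Tree: B1–B2, B2–B3, B1–B4, B2–B5, B2–B6, B2–B7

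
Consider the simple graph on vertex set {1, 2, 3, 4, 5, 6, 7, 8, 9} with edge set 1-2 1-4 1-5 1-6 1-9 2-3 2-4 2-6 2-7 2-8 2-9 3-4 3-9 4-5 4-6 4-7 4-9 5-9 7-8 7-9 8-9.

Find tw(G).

3

A width-3 tree decomposition is:
Bags: B1 = {2, 3, 4, 9}  B2 = {1, 2, 4, 9}  B3 = {1, 4, 5, 9}  B4 = {2, 4, 7, 9}  B5 = {1, 2, 4, 6}  B6 = {2, 7, 8, 9}
Tree: B1–B2, B2–B3, B2–B4, B2–B5, B4–B6
The largest bag has 4 vertices, giving width 3; this decomposition certifies tw(G) ≤ 3. Conversely, {2, 7, 8, 9} is a clique of size 4, and the vertices of any clique must share a bag in every tree decomposition; so some bag has ≥ 4 vertices and tw(G) ≥ 3. Hence tw(G) = 3 exactly.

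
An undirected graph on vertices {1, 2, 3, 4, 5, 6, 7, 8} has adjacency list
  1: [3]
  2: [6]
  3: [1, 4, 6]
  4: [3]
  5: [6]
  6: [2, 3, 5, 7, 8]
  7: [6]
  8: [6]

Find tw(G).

A width-1 tree decomposition is:
Bags: B1 = {2, 6}  B2 = {3, 6}  B3 = {3, 4}  B4 = {5, 6}  B5 = {6, 8}  B6 = {6, 7}  B7 = {1, 3}
Tree: B1–B2, B2–B3, B2–B4, B1–B5, B1–B6, B3–B7
Each bag holds 2 vertices, so the decomposition has width 1, which upper-bounds the treewidth. Any graph with an edge has treewidth ≥ 1, and G has the edge 2–6. The upper and lower bounds meet at 1, so that is the treewidth.

1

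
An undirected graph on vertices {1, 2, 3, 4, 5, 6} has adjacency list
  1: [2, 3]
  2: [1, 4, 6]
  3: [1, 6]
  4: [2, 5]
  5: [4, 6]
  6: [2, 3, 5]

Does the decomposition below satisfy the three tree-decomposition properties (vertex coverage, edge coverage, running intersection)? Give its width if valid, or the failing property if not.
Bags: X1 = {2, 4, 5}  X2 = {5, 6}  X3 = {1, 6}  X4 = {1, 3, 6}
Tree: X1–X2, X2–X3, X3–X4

A tree decomposition must satisfy three properties: every vertex lies in some bag; for every edge, both endpoints lie together in some bag; and for every vertex, the bags containing it form a connected subtree. Here edge (2,6) lies in no bag, so the decomposition is invalid.

No — edge (2,6) lies in no bag.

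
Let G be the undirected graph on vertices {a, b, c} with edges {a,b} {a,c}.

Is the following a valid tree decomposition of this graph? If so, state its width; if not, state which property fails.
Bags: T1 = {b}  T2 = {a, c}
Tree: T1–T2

A tree decomposition must satisfy three properties: every vertex lies in some bag; for every edge, both endpoints lie together in some bag; and for every vertex, the bags containing it form a connected subtree. Here edge (a,b) lies in no bag, so the decomposition is invalid.

No — edge (a,b) lies in no bag.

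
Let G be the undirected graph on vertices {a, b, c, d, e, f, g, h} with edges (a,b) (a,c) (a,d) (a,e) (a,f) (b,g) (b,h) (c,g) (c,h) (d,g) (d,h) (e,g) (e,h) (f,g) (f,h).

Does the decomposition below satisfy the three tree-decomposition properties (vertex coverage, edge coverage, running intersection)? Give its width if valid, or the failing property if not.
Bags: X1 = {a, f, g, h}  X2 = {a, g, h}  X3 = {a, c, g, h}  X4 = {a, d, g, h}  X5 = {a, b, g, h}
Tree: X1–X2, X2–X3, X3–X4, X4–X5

No — vertex e appears in no bag.

A tree decomposition must satisfy three properties: every vertex lies in some bag; for every edge, both endpoints lie together in some bag; and for every vertex, the bags containing it form a connected subtree. Here vertex e appears in no bag, so the decomposition is invalid.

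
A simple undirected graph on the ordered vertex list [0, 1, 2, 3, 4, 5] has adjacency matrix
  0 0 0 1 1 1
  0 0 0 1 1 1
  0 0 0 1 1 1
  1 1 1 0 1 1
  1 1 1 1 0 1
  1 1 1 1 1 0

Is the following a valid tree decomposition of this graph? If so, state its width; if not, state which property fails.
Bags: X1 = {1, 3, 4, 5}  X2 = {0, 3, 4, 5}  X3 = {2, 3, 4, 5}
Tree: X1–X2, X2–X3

Yes; width 3.

Checking the three conditions: (i) the bags cover all of {0, 1, 2, 3, 4, 5}; (ii) for each edge, some bag contains both endpoints; (iii) the bags containing any fixed vertex form a subtree. All hold, so the decomposition is valid with width 4 − 1 = 3.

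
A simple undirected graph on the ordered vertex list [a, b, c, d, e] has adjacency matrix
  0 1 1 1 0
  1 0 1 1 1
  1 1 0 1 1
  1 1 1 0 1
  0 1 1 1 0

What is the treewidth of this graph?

3

A width-3 tree decomposition is:
Bags: B1 = {a, b, c, d}  B2 = {b, c, d, e}
Tree: B1–B2
Every bag has size at most 4, so the width is 4 − 1 = 3 and tw(G) ≤ 3. Conversely, {b, c, d, e} is a clique of size 4, and the vertices of any clique must share a bag in every tree decomposition; so some bag has ≥ 4 vertices and tw(G) ≥ 3. Therefore the treewidth is 3.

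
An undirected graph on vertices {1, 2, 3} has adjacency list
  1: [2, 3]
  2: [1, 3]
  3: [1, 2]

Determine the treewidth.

A width-2 tree decomposition is:
Bags: B1 = {1, 2, 3}
Tree: (single bag)
With just one bag of size 3, the width is 3 − 1 = 2, so tw(G) ≤ 2. On the other hand G contains the 3-clique {1, 2, 3}. A clique must lie in a single bag of any decomposition, so no decomposition can have width below 2. Hence tw(G) = 2 exactly.

2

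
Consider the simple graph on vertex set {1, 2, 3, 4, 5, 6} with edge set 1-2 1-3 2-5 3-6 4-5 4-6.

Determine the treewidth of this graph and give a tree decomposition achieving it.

The largest bag has 3 vertices, giving width 2; this decomposition certifies tw(G) ≤ 2. For the lower bound, G contains the cycle 5–4–6–3–1–2–5, so G is not a forest; only forests have treewidth ≤ 1, hence tw(G) ≥ 2. The upper and lower bounds meet at 2, so that is the treewidth.

Treewidth 2.
Bags: B1 = {4, 5, 6}  B2 = {3, 5, 6}  B3 = {1, 3, 5}  B4 = {1, 2, 5}
Tree: B1–B2, B2–B3, B3–B4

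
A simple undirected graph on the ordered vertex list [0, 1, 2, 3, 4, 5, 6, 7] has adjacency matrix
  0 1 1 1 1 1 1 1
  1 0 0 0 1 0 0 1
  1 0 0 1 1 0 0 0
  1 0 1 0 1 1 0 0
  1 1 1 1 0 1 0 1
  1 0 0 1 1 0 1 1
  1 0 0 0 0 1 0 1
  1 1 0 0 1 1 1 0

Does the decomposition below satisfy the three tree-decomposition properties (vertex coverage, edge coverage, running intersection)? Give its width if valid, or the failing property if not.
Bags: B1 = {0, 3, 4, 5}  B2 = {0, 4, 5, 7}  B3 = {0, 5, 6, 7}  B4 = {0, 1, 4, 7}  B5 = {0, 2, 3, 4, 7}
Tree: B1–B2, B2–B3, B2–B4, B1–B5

No — bags containing vertex 7 are not connected in the tree.

A tree decomposition must satisfy three properties: every vertex lies in some bag; for every edge, both endpoints lie together in some bag; and for every vertex, the bags containing it form a connected subtree. Here bags containing vertex 7 are not connected in the tree, so the decomposition is invalid.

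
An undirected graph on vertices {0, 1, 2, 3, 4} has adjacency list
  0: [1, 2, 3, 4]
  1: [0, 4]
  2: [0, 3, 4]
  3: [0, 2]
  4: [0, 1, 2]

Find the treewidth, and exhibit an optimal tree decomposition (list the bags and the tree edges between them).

Every bag has size at most 3, so the width is 3 − 1 = 2 and tw(G) ≤ 2. Conversely, {0, 1, 4} is a clique of size 3, and the vertices of any clique must share a bag in every tree decomposition; so some bag has ≥ 3 vertices and tw(G) ≥ 2. Hence tw(G) = 2 exactly.

Treewidth 2.
One such decomposition:
Bags: B1 = {0, 1, 4}  B2 = {0, 2, 4}  B3 = {0, 2, 3}
Tree: B1–B2, B2–B3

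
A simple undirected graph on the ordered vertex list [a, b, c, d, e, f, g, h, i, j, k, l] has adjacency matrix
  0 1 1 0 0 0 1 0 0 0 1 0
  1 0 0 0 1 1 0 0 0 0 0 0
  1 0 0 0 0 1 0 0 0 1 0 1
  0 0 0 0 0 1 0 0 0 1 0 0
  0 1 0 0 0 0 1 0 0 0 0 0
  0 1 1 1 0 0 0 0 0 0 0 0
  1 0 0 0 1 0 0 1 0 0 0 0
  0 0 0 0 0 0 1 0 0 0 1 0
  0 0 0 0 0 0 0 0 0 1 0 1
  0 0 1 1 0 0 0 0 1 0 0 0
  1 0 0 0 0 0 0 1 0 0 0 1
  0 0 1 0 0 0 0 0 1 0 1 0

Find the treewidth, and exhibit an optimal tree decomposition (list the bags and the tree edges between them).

Treewidth 3.
One such decomposition:
Bags: B1 = {e, g, h, k}  B2 = {a, e, g, k}  B3 = {a, b, e, k}  B4 = {a, b, k, l}  B5 = {a, b, c, l}  B6 = {b, c, f, l}  B7 = {c, f, i, l}  B8 = {c, f, i, j}  B9 = {d, f, i, j}
Tree: B1–B2, B2–B3, B3–B4, B4–B5, B5–B6, B6–B7, B7–B8, B8–B9

Every bag has size at most 4, so the width is 4 − 1 = 3 and tw(G) ≤ 3. For the lower bound: the 4 vertex sets {e,g,h}, {k}, {a}, {b,c,f,l} are disjoint, each induces a connected subgraph, and every pair is joined by at least one edge of G. Contracting each set to a single vertex therefore yields K_{4} as a minor, and since treewidth is minor-monotone, tw(G) ≥ tw(K_{4}) = 3. Therefore the treewidth is 3.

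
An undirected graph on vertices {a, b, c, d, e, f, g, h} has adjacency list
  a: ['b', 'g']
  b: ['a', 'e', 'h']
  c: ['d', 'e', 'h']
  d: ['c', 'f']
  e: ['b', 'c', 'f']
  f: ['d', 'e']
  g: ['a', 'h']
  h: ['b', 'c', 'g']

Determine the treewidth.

2

A width-2 tree decomposition is:
Bags: B1 = {a, g, h}  B2 = {a, b, h}  B3 = {b, c, h}  B4 = {b, c, e}  B5 = {c, d, e}  B6 = {d, e, f}
Tree: B1–B2, B2–B3, B3–B4, B4–B5, B5–B6
Every bag has size at most 3, so the width is 3 − 1 = 2 and tw(G) ≤ 2. For the lower bound, G contains the cycle g–a–b–h–g, so G is not a forest; only forests have treewidth ≤ 1, hence tw(G) ≥ 2. Therefore the treewidth is 2.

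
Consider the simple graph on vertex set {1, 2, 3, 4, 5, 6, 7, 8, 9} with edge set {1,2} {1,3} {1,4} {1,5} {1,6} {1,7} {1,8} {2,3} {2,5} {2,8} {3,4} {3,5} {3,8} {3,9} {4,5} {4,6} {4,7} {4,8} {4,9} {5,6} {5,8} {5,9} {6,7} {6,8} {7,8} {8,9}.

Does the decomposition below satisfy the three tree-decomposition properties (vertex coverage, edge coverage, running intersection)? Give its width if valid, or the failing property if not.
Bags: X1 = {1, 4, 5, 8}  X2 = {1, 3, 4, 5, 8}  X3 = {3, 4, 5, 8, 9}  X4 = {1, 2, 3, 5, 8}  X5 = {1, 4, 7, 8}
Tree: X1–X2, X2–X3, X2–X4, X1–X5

A tree decomposition must satisfy three properties: every vertex lies in some bag; for every edge, both endpoints lie together in some bag; and for every vertex, the bags containing it form a connected subtree. Here vertex 6 appears in no bag, so the decomposition is invalid.

No — vertex 6 appears in no bag.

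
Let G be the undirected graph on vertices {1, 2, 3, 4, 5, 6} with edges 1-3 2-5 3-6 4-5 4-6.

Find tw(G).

A width-1 tree decomposition is:
Bags: B1 = {1, 3}  B2 = {3, 6}  B3 = {4, 6}  B4 = {4, 5}  B5 = {2, 5}
Tree: B1–B2, B2–B3, B3–B4, B4–B5
Each bag holds 2 vertices, so the decomposition has width 1, which upper-bounds the treewidth. Since G has at least one edge (e.g. 1–3), it is not an edgeless graph, so tw(G) ≥ 1. Hence tw(G) = 1 exactly.

1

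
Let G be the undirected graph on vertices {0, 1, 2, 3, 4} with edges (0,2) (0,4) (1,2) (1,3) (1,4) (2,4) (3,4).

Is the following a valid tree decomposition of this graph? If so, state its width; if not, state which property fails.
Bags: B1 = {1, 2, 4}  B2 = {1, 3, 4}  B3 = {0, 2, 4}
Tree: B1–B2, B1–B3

Yes; width 2.

Checking the three conditions: (i) the bags cover all of {0, 1, 2, 3, 4}; (ii) for each edge, some bag contains both endpoints; (iii) the bags containing any fixed vertex form a subtree. All hold, so the decomposition is valid with width 3 − 1 = 2.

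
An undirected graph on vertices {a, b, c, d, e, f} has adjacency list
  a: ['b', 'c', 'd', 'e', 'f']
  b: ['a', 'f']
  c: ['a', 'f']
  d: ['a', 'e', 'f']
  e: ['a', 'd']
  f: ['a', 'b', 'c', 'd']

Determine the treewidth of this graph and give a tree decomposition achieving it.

Treewidth 2.
One such decomposition:
Bags: B1 = {a, d, f}  B2 = {a, b, f}  B3 = {a, d, e}  B4 = {a, c, f}
Tree: B1–B2, B1–B3, B2–B4

The largest bag has 3 vertices, giving width 2; this decomposition certifies tw(G) ≤ 2. Conversely, {a, d, e} is a clique of size 3, and the vertices of any clique must share a bag in every tree decomposition; so some bag has ≥ 3 vertices and tw(G) ≥ 2. The upper and lower bounds meet at 2, so that is the treewidth.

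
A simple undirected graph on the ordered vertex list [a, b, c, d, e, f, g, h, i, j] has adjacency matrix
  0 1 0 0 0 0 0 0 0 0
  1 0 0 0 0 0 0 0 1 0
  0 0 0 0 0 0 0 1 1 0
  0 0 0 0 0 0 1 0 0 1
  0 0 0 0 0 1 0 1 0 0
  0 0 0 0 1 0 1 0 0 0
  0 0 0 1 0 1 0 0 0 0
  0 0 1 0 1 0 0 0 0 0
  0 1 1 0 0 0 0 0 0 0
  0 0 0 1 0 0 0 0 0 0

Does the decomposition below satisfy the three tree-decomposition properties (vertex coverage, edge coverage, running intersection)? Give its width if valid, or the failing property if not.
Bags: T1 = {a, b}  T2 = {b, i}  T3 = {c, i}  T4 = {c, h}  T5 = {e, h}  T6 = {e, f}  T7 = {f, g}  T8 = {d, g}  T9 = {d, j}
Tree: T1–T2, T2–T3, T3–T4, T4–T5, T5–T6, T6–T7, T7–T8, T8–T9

Vertex coverage: the bags together contain {a, b, c, d, e, f, g, h, i, j}, the full vertex set. Edge coverage: each edge of G has both endpoints in at least one bag. Running intersection: for every vertex, the bags containing it form a connected subtree. All three properties hold, so this is a valid tree decomposition of width max|bag| − 1 = 1, and hence tw(G) ≤ 1.

Yes; width 1.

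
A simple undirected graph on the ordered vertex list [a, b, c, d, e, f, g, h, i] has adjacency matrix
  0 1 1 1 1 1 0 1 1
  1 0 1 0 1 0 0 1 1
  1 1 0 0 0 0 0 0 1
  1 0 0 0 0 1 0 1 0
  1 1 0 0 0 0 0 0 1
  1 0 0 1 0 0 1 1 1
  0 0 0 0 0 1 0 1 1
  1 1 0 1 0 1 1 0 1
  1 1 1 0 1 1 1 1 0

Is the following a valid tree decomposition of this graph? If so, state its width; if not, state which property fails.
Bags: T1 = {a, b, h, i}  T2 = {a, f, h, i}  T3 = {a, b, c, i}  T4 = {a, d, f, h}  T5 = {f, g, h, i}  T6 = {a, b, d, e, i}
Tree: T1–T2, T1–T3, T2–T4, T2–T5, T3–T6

No — bags containing vertex d are not connected in the tree.

A tree decomposition must satisfy three properties: every vertex lies in some bag; for every edge, both endpoints lie together in some bag; and for every vertex, the bags containing it form a connected subtree. Here bags containing vertex d are not connected in the tree, so the decomposition is invalid.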